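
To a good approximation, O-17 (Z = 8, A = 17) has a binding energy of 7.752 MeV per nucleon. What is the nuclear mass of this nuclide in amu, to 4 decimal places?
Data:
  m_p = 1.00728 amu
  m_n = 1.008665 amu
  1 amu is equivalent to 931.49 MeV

16.9947 amu

Total binding energy = 17 × 7.752 = 131.784 MeV
Mass defect = 131.784 MeV / (931.49 MeV/amu) = 0.141477 amu
Constituent mass = 8(1.00728) + 9(1.008665) = 17.136225 amu
Nuclear mass = 17.136225 − 0.141477 = 16.994748 amu ≈ 16.9947 amu (to 4 decimal places)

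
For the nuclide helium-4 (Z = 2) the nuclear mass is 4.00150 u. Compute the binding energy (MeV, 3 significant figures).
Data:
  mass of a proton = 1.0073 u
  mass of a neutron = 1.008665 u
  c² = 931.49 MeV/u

With 2 protons and 2 neutrons (A = 4):
Σm = 2·m_p + 2·m_n = 2.0146 + 2.017330 = 4.031930 u
Mass defect Δm = 4.031930 − 4.00150 = 0.030430 u
Binding energy = Δm·c² = 0.030430 × 931.49 MeV/u = 28.3452 MeV

28.3 MeV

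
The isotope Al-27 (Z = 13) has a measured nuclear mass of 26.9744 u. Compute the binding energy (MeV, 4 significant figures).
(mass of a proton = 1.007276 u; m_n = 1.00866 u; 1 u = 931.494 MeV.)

Z = 13, so N = A − Z = 27 − 13 = 14.
Total constituent mass: 13 × 1.007276 + 14 × 1.00866 = 27.215828 u
Mass defect Δm = 27.215828 − 26.9744 = 0.241428 u
Binding energy = Δm·c² = 0.241428 × 931.494 MeV/u = 224.889 MeV

224.9 MeV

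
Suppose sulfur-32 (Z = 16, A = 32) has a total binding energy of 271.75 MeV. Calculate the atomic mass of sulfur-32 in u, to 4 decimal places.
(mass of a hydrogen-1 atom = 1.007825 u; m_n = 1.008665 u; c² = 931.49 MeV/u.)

Mass defect = 271.75 MeV / (931.49 MeV/u) = 0.291737 u
Constituent mass = 16(1.007825) + 16(1.008665) = 32.263840 u
Atomic mass = 32.263840 − 0.291737 = 31.972103 u ≈ 31.9721 u (to 4 decimal places)

31.9721 u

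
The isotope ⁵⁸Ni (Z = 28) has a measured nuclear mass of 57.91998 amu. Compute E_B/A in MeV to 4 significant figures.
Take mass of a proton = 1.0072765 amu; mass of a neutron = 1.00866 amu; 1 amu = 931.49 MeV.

The nucleus contains 28 protons and 58 − 28 = 30 neutrons.
Total constituent mass: 28 × 1.0072765 + 30 × 1.00866 = 58.4635420 amu
Mass defect Δm = 58.4635420 − 57.91998 = 0.5435620 amu
E_B = 0.5435620 × 931.49 = 506.323 MeV
BE/A = 506.323 MeV / 58 = 8.730 MeV/nucleon

8.730 MeV/nucleon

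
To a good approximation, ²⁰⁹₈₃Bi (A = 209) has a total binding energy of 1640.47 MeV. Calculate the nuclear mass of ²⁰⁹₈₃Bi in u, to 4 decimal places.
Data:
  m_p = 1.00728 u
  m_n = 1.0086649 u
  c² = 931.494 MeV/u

208.9349 u

Mass defect = 1640.47 MeV / (931.494 MeV/u) = 1.761117 u
Constituent mass = 83(1.00728) + 126(1.0086649) = 210.6960174 u
Nuclear mass = 210.6960174 − 1.761117 = 208.9349004 u ≈ 208.9349 u (to 4 decimal places)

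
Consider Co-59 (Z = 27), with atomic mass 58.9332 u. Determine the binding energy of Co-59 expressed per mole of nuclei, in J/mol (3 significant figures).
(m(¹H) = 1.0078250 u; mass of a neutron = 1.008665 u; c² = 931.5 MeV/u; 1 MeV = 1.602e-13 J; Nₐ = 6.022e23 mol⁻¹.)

With 27 protons and 32 neutrons (A = 59):
Σm = 27·m(¹H) + 32·m_n = 27.2112750 + 32.277280 = 59.4885550 u
Mass defect Δm = 59.4885550 − 58.9332 = 0.5553550 u
E_B = 0.5553550 × 931.5 = 517.313 MeV
Per nucleus in joules: 517.313 MeV × 1.602e-13 J/MeV = 8.2874e-11 J
Per mole: 8.2874e-11 J × 6.022e23 mol⁻¹ = 4.9907e+13 J/mol

4.99e+13 J/mol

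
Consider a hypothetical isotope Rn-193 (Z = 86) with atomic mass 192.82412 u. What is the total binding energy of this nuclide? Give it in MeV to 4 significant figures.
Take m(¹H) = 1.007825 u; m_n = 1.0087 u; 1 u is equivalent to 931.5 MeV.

1658 MeV

Total constituent mass: 86 × 1.007825 + 107 × 1.0087 = 194.603850 u
Δm = 194.603850 − 192.82412 = 1.779730 u
Converting to energy: 1.779730 u × 931.5 MeV/u = 1657.82 MeV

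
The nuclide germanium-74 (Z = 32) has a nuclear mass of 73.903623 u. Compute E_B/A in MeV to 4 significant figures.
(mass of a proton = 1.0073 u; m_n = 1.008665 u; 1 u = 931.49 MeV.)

8.735 MeV/nucleon

Mass of separated nucleons = 32(1.0073) + 42(1.008665) = 32.2336 + 42.363930 = 74.597530 u
Δm = 74.597530 − 73.903623 = 0.693907 u
Binding energy = Δm·c² = 0.693907 × 931.49 MeV/u = 646.367 MeV
BE/A = 646.367 MeV / 74 = 8.735 MeV/nucleon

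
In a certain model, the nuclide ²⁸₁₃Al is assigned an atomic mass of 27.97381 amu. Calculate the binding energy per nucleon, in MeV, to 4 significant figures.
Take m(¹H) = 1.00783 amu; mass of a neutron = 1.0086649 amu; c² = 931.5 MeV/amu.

Mass of separated nucleons = 13(1.00783) + 15(1.0086649) = 13.10179 + 15.1299735 = 28.2317635 amu
The mass defect is 28.2317635 − 27.97381 = 0.2579535 amu.
Converting to energy: 0.2579535 amu × 931.5 MeV/amu = 240.284 MeV
BE/A = 240.284 MeV / 28 = 8.582 MeV/nucleon

8.582 MeV/nucleon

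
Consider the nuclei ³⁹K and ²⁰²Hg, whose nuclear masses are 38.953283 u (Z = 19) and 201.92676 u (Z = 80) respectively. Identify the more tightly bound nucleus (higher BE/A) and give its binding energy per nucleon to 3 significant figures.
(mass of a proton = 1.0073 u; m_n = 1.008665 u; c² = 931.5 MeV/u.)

³⁹K; 8.57 MeV/nucleon

³⁹K: Σm = 19(1.0073) + 20(1.008665) = 39.312000 u; Δm = 0.358717 u; E_B = 334.14 MeV; E_B/A = 8.568 MeV
²⁰²Hg: Σm = 80(1.0073) + 122(1.008665) = 203.641130 u; Δm = 1.714370 u; E_B = 1596.94 MeV; E_B/A = 7.906 MeV
³⁹K has the higher binding energy per nucleon, so it is the more tightly bound nucleus.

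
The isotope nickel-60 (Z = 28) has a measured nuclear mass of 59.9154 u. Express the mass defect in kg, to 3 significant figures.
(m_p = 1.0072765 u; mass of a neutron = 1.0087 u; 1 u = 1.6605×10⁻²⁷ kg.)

9.41e-28 kg

Σm = 28·m_p + 32·m_n = 28.2037420 + 32.2784 = 60.4821420 u
Mass defect Δm = 60.4821420 − 59.9154 = 0.5667420 u
In SI units: 0.5667420 u × 1.6605×10⁻²⁷ kg/u = 9.4108e-28 kg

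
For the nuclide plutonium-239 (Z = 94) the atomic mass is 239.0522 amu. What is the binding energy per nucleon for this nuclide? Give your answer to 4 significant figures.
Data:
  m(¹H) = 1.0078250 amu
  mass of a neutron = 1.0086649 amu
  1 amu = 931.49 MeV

With 94 protons and 145 neutrons (A = 239):
Total constituent mass: 94 × 1.0078250 + 145 × 1.0086649 = 240.9919605 amu
Δm = 240.9919605 − 239.0522 = 1.9397605 amu
E_B = 1.9397605 × 931.49 = 1806.87 MeV
Dividing by A = 239 gives 7.560 MeV per nucleon.

7.560 MeV/nucleon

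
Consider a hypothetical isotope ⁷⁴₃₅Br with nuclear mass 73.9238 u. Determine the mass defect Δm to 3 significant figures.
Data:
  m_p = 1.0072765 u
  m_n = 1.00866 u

0.669 u

Z = 35, so N = A − Z = 74 − 35 = 39.
Σm = 35·m_p + 39·m_n = 35.2546775 + 39.33774 = 74.5924175 u
Δm = 74.5924175 − 73.9238 = 0.6686175 u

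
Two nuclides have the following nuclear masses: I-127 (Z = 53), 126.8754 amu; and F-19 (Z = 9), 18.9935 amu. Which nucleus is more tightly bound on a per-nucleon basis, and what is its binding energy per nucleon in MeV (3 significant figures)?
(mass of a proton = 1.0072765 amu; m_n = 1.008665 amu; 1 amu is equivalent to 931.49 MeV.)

I-127; 8.45 MeV/nucleon

I-127: Σm = 53(1.0072765) + 74(1.008665) = 128.0268645 amu; Δm = 1.1514645 amu; E_B = 1072.578 MeV; E_B/A = 8.445 MeV
F-19: Σm = 9(1.0072765) + 10(1.008665) = 19.1521385 amu; Δm = 0.1586385 amu; E_B = 147.77 MeV; E_B/A = 7.777 MeV
I-127 has the higher binding energy per nucleon, so it is the more tightly bound nucleus.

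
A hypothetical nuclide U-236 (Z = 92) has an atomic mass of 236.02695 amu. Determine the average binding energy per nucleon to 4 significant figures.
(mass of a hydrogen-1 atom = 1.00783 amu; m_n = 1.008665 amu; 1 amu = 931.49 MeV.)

With 92 protons and 144 neutrons (A = 236):
Mass of separated nucleons = 92(1.00783) + 144(1.008665) = 92.72036 + 145.247760 = 237.968120 amu
Δm = 237.968120 − 236.02695 = 1.941170 amu
Binding energy = Δm·c² = 1.941170 × 931.49 MeV/amu = 1808.18 MeV
Per nucleon: 1808.18 / 236 = 7.662 MeV

7.662 MeV/nucleon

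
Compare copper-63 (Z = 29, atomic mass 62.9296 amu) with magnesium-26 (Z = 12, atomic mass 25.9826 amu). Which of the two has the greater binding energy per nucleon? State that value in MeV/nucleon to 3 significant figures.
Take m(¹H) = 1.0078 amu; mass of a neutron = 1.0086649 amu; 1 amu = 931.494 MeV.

copper-63: Σm = 29(1.0078) + 34(1.0086649) = 63.5208066 amu; Δm = 0.5912066 amu; E_B = 550.71 MeV; E_B/A = 8.741 MeV
magnesium-26: Σm = 12(1.0078) + 14(1.0086649) = 26.2149086 amu; Δm = 0.2323086 amu; E_B = 216.39 MeV; E_B/A = 8.323 MeV
copper-63 has the higher binding energy per nucleon, so it is the more tightly bound nucleus.

copper-63; 8.74 MeV/nucleon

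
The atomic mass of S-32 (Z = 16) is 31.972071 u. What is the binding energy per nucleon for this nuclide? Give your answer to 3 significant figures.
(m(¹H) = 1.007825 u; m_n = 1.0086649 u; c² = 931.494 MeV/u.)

The nucleus contains 16 protons and 32 − 16 = 16 neutrons.
Σm = 16·m(¹H) + 16·m_n = 16.125200 + 16.1386384 = 32.2638384 u
The mass defect is 32.2638384 − 31.972071 = 0.2917674 u.
Converting to energy: 0.2917674 u × 931.494 MeV/u = 271.780 MeV
Dividing by A = 32 gives 8.493 MeV per nucleon.

8.49 MeV/nucleon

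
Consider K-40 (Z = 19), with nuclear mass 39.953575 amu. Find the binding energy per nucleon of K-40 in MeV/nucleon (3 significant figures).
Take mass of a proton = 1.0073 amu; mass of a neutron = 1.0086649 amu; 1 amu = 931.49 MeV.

8.55 MeV/nucleon

The nucleus contains 19 protons and 40 − 19 = 21 neutrons.
Mass of separated nucleons = 19(1.0073) + 21(1.0086649) = 19.1387 + 21.1819629 = 40.3206629 amu
Δm = 40.3206629 − 39.953575 = 0.3670879 amu
Binding energy = Δm·c² = 0.3670879 × 931.49 MeV/amu = 341.939 MeV
Dividing by A = 40 gives 8.548 MeV per nucleon.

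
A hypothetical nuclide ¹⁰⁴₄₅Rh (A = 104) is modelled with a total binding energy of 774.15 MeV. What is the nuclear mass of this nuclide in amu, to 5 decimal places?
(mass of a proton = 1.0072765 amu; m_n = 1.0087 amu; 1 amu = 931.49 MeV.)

Mass defect = 774.15 MeV / (931.49 MeV/amu) = 0.8310878 amu
Constituent mass = 45(1.0072765) + 59(1.0087) = 104.8407425 amu
Nuclear mass = 104.8407425 − 0.8310878 = 104.0096547 amu ≈ 104.00965 amu (to 5 decimal places)

104.00965 amu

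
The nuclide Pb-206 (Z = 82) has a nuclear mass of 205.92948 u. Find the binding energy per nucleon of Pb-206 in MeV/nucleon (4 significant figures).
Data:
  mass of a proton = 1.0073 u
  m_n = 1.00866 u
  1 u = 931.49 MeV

7.881 MeV/nucleon

Z = 82, so N = A − Z = 206 − 82 = 124.
Mass of separated nucleons = 82(1.0073) + 124(1.00866) = 82.5986 + 125.07384 = 207.67244 u
Δm = 207.67244 − 205.92948 = 1.74296 u
Converting to energy: 1.74296 u × 931.49 MeV/u = 1623.55 MeV
Per nucleon: 1623.55 / 206 = 7.881 MeV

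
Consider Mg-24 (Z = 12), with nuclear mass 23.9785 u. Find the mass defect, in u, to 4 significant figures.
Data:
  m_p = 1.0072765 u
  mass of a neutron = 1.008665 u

0.2128 u

Total constituent mass: 12 × 1.0072765 + 12 × 1.008665 = 24.1912980 u
The mass defect is 24.1912980 − 23.9785 = 0.2127980 u.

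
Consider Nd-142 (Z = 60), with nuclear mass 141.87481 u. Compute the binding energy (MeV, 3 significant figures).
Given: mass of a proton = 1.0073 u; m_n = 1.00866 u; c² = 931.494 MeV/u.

1190 MeV

Total constituent mass: 60 × 1.0073 + 82 × 1.00866 = 143.14812 u
Δm = 143.14812 − 141.87481 = 1.27331 u
Binding energy = Δm·c² = 1.27331 × 931.494 MeV/u = 1186.08 MeV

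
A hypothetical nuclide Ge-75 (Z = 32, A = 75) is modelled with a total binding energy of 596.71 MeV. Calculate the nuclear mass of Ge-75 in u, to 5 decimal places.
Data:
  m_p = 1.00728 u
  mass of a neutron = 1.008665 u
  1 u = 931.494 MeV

74.96496 u

Mass defect = 596.71 MeV / (931.494 MeV/u) = 0.6405946 u
Constituent mass = 32(1.00728) + 43(1.008665) = 75.605555 u
Nuclear mass = 75.605555 − 0.6405946 = 74.9649604 u ≈ 74.96496 u (to 5 decimal places)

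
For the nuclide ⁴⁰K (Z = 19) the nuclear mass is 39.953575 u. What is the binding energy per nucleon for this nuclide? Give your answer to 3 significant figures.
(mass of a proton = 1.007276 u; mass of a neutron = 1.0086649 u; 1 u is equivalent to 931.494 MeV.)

Z = 19, so N = A − Z = 40 − 19 = 21.
Total constituent mass: 19 × 1.007276 + 21 × 1.0086649 = 40.3202069 u
Mass defect Δm = 40.3202069 − 39.953575 = 0.3666319 u
E_B = 0.3666319 × 931.494 = 341.515 MeV
BE/A = 341.515 MeV / 40 = 8.538 MeV/nucleon

8.54 MeV/nucleon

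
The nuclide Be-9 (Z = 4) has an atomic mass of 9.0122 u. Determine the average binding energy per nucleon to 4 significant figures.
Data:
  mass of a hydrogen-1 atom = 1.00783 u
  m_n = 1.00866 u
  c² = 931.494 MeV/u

Σm = 4·m(¹H) + 5·m_n = 4.03132 + 5.04330 = 9.07462 u
Mass defect Δm = 9.07462 − 9.0122 = 0.06242 u
Binding energy = Δm·c² = 0.06242 × 931.494 MeV/u = 58.1439 MeV
Dividing by A = 9 gives 6.460 MeV per nucleon.

6.460 MeV/nucleon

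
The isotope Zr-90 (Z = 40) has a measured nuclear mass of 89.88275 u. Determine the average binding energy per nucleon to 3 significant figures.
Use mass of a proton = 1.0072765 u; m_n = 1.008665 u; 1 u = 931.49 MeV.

8.71 MeV/nucleon

With 40 protons and 50 neutrons (A = 90):
Mass of separated nucleons = 40(1.0072765) + 50(1.008665) = 40.2910600 + 50.433250 = 90.7243100 u
Δm = 90.7243100 − 89.88275 = 0.8415600 u
E_B = 0.8415600 × 931.49 = 783.905 MeV
BE/A = 783.905 MeV / 90 = 8.710 MeV/nucleon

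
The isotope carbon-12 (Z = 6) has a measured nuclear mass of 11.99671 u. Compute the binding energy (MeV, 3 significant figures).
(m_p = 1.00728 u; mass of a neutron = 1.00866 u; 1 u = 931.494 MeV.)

92.2 MeV

The nucleus contains 6 protons and 12 − 6 = 6 neutrons.
Mass of separated nucleons = 6(1.00728) + 6(1.00866) = 6.04368 + 6.05196 = 12.09564 u
The mass defect is 12.09564 − 11.99671 = 0.09893 u.
E_B = 0.09893 × 931.494 = 92.1527 MeV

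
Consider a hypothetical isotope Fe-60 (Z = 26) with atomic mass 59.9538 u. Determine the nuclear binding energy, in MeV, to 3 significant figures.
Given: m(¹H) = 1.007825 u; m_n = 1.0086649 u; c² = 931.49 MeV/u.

507 MeV

With 26 protons and 34 neutrons (A = 60):
Total constituent mass: 26 × 1.007825 + 34 × 1.0086649 = 60.4980566 u
Mass defect Δm = 60.4980566 − 59.9538 = 0.5442566 u
Binding energy = Δm·c² = 0.5442566 × 931.49 MeV/u = 506.970 MeV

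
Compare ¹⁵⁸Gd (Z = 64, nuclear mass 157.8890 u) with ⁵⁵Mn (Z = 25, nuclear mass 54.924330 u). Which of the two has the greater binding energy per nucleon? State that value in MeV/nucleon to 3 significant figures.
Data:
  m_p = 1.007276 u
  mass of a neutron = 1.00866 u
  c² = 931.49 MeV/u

⁵⁵Mn; 8.76 MeV/nucleon

¹⁵⁸Gd: Σm = 64(1.007276) + 94(1.00866) = 159.279704 u; Δm = 1.390704 u; E_B = 1295.4 MeV; E_B/A = 8.199 MeV
⁵⁵Mn: Σm = 25(1.007276) + 30(1.00866) = 55.441700 u; Δm = 0.517370 u; E_B = 481.92 MeV; E_B/A = 8.762 MeV
⁵⁵Mn has the higher binding energy per nucleon, so it is the more tightly bound nucleus.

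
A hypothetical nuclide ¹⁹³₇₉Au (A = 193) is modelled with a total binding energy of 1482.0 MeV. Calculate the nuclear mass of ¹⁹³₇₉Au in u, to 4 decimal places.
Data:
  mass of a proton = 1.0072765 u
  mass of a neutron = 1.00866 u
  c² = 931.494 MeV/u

Mass defect = 1482.0 MeV / (931.494 MeV/u) = 1.590993 u
Constituent mass = 79(1.0072765) + 114(1.00866) = 194.5620835 u
Nuclear mass = 194.5620835 − 1.590993 = 192.9710905 u ≈ 192.9711 u (to 4 decimal places)

192.9711 u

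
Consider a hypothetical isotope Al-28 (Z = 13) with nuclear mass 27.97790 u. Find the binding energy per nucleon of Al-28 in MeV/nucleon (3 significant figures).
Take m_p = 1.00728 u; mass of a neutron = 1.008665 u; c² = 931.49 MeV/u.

8.21 MeV/nucleon

With 13 protons and 15 neutrons (A = 28):
Mass of separated nucleons = 13(1.00728) + 15(1.008665) = 13.09464 + 15.129975 = 28.224615 u
Mass defect Δm = 28.224615 − 27.97790 = 0.246715 u
Converting to energy: 0.246715 u × 931.49 MeV/u = 229.813 MeV
BE/A = 229.813 MeV / 28 = 8.208 MeV/nucleon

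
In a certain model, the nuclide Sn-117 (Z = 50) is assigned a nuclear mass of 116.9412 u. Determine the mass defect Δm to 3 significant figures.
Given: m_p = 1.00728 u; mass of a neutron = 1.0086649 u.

1.00 u

The nucleus contains 50 protons and 117 − 50 = 67 neutrons.
Mass of separated nucleons = 50(1.00728) + 67(1.0086649) = 50.36400 + 67.5805483 = 117.9445483 u
Δm = 117.9445483 − 116.9412 = 1.0033483 u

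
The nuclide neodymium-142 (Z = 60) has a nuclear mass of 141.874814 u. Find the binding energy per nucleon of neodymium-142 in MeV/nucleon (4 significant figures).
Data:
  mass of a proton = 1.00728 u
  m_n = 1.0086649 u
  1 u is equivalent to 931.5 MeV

8.347 MeV/nucleon

The nucleus contains 60 protons and 142 − 60 = 82 neutrons.
Σm = 60·m_p + 82·m_n = 60.43680 + 82.7105218 = 143.1473218 u
The mass defect is 143.1473218 − 141.874814 = 1.2725078 u.
Converting to energy: 1.2725078 u × 931.5 MeV/u = 1185.34 MeV
Per nucleon: 1185.34 / 142 = 8.347 MeV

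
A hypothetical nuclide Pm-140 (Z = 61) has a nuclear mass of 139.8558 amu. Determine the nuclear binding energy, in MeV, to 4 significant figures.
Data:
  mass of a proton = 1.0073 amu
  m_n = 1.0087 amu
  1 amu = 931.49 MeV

1189 MeV

Σm = 61·m_p + 79·m_n = 61.4453 + 79.6873 = 141.1326 amu
Mass defect Δm = 141.1326 − 139.8558 = 1.2768 amu
Converting to energy: 1.2768 amu × 931.49 MeV/amu = 1189.33 MeV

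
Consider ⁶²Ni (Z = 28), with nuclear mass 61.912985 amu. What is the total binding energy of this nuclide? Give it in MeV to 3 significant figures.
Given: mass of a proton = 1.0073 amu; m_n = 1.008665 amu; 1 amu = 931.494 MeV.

Z = 28, so N = A − Z = 62 − 28 = 34.
Mass of separated nucleons = 28(1.0073) + 34(1.008665) = 28.2044 + 34.294610 = 62.499010 amu
Δm = 62.499010 − 61.912985 = 0.586025 amu
Binding energy = Δm·c² = 0.586025 × 931.494 MeV/amu = 545.879 MeV

546 MeV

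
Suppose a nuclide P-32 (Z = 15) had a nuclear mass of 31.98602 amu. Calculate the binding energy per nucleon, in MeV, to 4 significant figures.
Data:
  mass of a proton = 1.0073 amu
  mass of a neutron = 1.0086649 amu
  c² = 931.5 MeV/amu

7.882 MeV/nucleon

Mass of separated nucleons = 15(1.0073) + 17(1.0086649) = 15.1095 + 17.1473033 = 32.2568033 amu
The mass defect is 32.2568033 − 31.98602 = 0.2707833 amu.
E_B = 0.2707833 × 931.5 = 252.235 MeV
Per nucleon: 252.235 / 32 = 7.882 MeV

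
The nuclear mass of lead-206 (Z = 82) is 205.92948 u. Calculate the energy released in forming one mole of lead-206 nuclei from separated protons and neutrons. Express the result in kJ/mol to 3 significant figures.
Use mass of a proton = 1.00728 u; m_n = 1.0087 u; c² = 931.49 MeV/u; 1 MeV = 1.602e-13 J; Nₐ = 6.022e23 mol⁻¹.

1.57e+11 kJ/mol

Z = 82, so N = A − Z = 206 − 82 = 124.
Σm = 82·m_p + 124·m_n = 82.59696 + 125.0788 = 207.67576 u
Mass defect Δm = 207.67576 − 205.92948 = 1.74628 u
Converting to energy: 1.74628 u × 931.49 MeV/u = 1626.64 MeV
Per nucleus in joules: 1626.64 MeV × 1.602e-13 J/MeV = 2.6059e-10 J
Per mole: 2.6059e-10 J × 6.022e23 mol⁻¹ = 1.5693e+14 J/mol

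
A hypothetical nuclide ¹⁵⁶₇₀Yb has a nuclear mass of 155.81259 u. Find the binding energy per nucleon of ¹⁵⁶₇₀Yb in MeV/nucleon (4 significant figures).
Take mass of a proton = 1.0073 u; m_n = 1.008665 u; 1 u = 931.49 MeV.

Mass of separated nucleons = 70(1.0073) + 86(1.008665) = 70.5110 + 86.745190 = 157.256190 u
Δm = 157.256190 − 155.81259 = 1.443600 u
E_B = 1.443600 × 931.49 = 1344.70 MeV
Per nucleon: 1344.70 / 156 = 8.620 MeV

8.620 MeV/nucleon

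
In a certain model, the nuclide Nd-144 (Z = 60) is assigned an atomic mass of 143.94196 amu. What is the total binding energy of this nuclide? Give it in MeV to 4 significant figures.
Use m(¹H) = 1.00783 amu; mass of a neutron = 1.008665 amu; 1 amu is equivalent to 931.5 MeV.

1170 MeV

Z = 60, so N = A − Z = 144 − 60 = 84.
Total constituent mass: 60 × 1.00783 + 84 × 1.008665 = 145.197660 amu
Mass defect Δm = 145.197660 − 143.94196 = 1.255700 amu
E_B = 1.255700 × 931.5 = 1169.68 MeV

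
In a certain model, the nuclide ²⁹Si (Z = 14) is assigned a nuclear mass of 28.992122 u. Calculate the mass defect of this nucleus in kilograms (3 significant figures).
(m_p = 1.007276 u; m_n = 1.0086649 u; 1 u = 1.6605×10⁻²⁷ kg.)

3.98e-28 kg

Total constituent mass: 14 × 1.007276 + 15 × 1.0086649 = 29.2318375 u
The mass defect is 29.2318375 − 28.992122 = 0.2397155 u.
In SI units: 0.2397155 u × 1.6605×10⁻²⁷ kg/u = 3.9805e-28 kg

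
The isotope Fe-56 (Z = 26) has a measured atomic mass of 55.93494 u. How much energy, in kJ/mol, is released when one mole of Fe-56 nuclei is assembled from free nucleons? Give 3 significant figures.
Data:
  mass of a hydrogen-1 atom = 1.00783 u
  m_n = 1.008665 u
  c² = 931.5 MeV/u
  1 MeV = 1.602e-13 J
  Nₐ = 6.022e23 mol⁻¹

The nucleus contains 26 protons and 56 − 26 = 30 neutrons.
Σm = 26·m(¹H) + 30·m_n = 26.20358 + 30.259950 = 56.463530 u
Mass defect Δm = 56.463530 − 55.93494 = 0.528590 u
E_B = 0.528590 × 931.5 = 492.382 MeV
Per nucleus in joules: 492.382 MeV × 1.602e-13 J/MeV = 7.8880e-11 J
Per mole: 7.8880e-11 J × 6.022e23 mol⁻¹ = 4.7502e+13 J/mol

4.75e+10 kJ/mol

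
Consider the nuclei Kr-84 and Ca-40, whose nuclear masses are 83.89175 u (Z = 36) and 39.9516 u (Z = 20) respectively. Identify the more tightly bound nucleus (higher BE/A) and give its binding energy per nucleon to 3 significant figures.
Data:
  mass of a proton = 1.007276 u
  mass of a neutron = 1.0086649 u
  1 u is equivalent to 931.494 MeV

Kr-84: Σm = 36(1.007276) + 48(1.0086649) = 84.6778512 u; Δm = 0.7861012 u; E_B = 732.25 MeV; E_B/A = 8.717 MeV
Ca-40: Σm = 20(1.007276) + 20(1.0086649) = 40.3188180 u; Δm = 0.3672180 u; E_B = 342.06 MeV; E_B/A = 8.552 MeV
Kr-84 has the higher binding energy per nucleon, so it is the more tightly bound nucleus.

Kr-84; 8.72 MeV/nucleon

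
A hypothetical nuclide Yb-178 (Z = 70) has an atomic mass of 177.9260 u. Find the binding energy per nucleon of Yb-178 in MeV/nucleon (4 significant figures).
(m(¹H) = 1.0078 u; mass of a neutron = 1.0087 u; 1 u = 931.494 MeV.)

Total constituent mass: 70 × 1.0078 + 108 × 1.0087 = 179.4856 u
Mass defect Δm = 179.4856 − 177.9260 = 1.5596 u
Binding energy = Δm·c² = 1.5596 × 931.494 MeV/u = 1452.76 MeV
Dividing by A = 178 gives 8.162 MeV per nucleon.

8.162 MeV/nucleon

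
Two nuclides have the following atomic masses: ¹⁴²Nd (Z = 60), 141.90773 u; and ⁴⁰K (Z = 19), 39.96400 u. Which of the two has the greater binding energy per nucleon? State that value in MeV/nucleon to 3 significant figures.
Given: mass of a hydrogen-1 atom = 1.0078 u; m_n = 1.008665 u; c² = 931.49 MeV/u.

¹⁴²Nd: Σm = 60(1.0078) + 82(1.008665) = 143.178530 u; Δm = 1.270800 u; E_B = 1183.7 MeV; E_B/A = 8.336 MeV
⁴⁰K: Σm = 19(1.0078) + 21(1.008665) = 40.330165 u; Δm = 0.366165 u; E_B = 341.08 MeV; E_B/A = 8.527 MeV
⁴⁰K has the higher binding energy per nucleon, so it is the more tightly bound nucleus.

⁴⁰K; 8.53 MeV/nucleon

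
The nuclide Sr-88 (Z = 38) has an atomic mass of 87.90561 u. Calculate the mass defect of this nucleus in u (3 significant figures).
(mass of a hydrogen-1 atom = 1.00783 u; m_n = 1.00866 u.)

Mass of separated nucleons = 38(1.00783) + 50(1.00866) = 38.29754 + 50.43300 = 88.73054 u
Mass defect Δm = 88.73054 − 87.90561 = 0.82493 u

0.825 u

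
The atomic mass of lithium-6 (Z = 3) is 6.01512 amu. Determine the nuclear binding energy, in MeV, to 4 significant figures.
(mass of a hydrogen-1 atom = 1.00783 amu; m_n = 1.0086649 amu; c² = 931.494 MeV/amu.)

Total constituent mass: 3 × 1.00783 + 3 × 1.0086649 = 6.0494847 amu
Δm = 6.0494847 − 6.01512 = 0.0343647 amu
Converting to energy: 0.0343647 amu × 931.494 MeV/amu = 32.0105 MeV

32.01 MeV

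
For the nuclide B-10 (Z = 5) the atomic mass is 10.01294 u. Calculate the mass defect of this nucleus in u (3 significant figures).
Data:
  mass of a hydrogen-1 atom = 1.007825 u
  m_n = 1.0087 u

0.0697 u

Σm = 5·m(¹H) + 5·m_n = 5.039125 + 5.0435 = 10.082625 u
The mass defect is 10.082625 − 10.01294 = 0.069685 u.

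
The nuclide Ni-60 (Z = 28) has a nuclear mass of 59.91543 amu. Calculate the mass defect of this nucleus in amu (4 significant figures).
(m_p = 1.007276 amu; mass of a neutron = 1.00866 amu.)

0.5654 amu

The nucleus contains 28 protons and 60 − 28 = 32 neutrons.
Σm = 28·m_p + 32·m_n = 28.203728 + 32.27712 = 60.480848 amu
The mass defect is 60.480848 − 59.91543 = 0.565418 amu.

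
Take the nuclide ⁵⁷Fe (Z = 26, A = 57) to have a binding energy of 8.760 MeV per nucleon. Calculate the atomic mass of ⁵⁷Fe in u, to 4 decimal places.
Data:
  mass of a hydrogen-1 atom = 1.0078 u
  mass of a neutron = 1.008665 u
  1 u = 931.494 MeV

Total binding energy = 57 × 8.760 = 499.320 MeV
Mass defect = 499.320 MeV / (931.494 MeV/u) = 0.536042 u
Constituent mass = 26(1.0078) + 31(1.008665) = 57.471415 u
Atomic mass = 57.471415 − 0.536042 = 56.935373 u ≈ 56.9354 u (to 4 decimal places)

56.9354 u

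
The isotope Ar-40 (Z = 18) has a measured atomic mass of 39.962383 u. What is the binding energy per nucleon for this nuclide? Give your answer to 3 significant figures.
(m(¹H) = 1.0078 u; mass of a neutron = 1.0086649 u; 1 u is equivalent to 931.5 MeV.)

8.58 MeV/nucleon

Z = 18, so N = A − Z = 40 − 18 = 22.
Σm = 18·m(¹H) + 22·m_n = 18.1404 + 22.1906278 = 40.3310278 u
The mass defect is 40.3310278 − 39.962383 = 0.3686448 u.
E_B = 0.3686448 × 931.5 = 343.393 MeV
Per nucleon: 343.393 / 40 = 8.5848 MeV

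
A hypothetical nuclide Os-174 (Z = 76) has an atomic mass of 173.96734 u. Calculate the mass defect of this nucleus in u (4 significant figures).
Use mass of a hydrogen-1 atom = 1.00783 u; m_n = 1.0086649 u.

1.477 u

Total constituent mass: 76 × 1.00783 + 98 × 1.0086649 = 175.4442402 u
Mass defect Δm = 175.4442402 − 173.96734 = 1.4769002 u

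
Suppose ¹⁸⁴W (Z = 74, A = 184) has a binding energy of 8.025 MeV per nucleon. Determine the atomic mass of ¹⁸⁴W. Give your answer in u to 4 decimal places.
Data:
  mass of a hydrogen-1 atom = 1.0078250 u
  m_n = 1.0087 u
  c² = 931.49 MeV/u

183.9508 u

Total binding energy = 184 × 8.025 = 1476.600 MeV
Mass defect = 1476.600 MeV / (931.49 MeV/u) = 1.585202 u
Constituent mass = 74(1.0078250) + 110(1.0087) = 185.5360500 u
Atomic mass = 185.5360500 − 1.585202 = 183.9508480 u ≈ 183.9508 u (to 4 decimal places)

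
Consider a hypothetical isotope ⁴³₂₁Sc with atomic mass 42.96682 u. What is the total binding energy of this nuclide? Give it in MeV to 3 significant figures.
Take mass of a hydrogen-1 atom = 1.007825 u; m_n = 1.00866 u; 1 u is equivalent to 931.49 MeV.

Z = 21, so N = A − Z = 43 − 21 = 22.
Σm = 21·m(¹H) + 22·m_n = 21.164325 + 22.19052 = 43.354845 u
Mass defect Δm = 43.354845 − 42.96682 = 0.388025 u
Binding energy = Δm·c² = 0.388025 × 931.49 MeV/u = 361.441 MeV

361 MeV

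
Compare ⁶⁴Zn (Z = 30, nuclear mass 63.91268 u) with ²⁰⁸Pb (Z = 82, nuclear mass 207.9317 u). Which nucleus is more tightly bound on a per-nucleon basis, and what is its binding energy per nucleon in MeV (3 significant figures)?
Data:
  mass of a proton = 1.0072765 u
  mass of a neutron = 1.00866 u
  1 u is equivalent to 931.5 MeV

⁶⁴Zn; 8.73 MeV/nucleon

⁶⁴Zn: Σm = 30(1.0072765) + 34(1.00866) = 64.5127350 u; Δm = 0.6000550 u; E_B = 558.95 MeV; E_B/A = 8.734 MeV
²⁰⁸Pb: Σm = 82(1.0072765) + 126(1.00866) = 209.6878330 u; Δm = 1.7561330 u; E_B = 1635.84 MeV; E_B/A = 7.8646 MeV
⁶⁴Zn has the higher binding energy per nucleon, so it is the more tightly bound nucleus.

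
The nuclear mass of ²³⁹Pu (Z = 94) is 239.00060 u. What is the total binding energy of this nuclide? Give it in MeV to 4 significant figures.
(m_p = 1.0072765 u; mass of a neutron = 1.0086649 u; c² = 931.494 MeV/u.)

1807 MeV

Z = 94, so N = A − Z = 239 − 94 = 145.
Total constituent mass: 94 × 1.0072765 + 145 × 1.0086649 = 240.9404015 u
Δm = 240.9404015 − 239.00060 = 1.9398015 u
E_B = 1.9398015 × 931.494 = 1806.91 MeV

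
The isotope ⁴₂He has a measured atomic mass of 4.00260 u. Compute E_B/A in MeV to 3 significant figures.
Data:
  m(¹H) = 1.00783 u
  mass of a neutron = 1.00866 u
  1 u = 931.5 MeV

Z = 2, so N = A − Z = 4 − 2 = 2.
Total constituent mass: 2 × 1.00783 + 2 × 1.00866 = 4.03298 u
Mass defect Δm = 4.03298 − 4.00260 = 0.03038 u
Converting to energy: 0.03038 u × 931.5 MeV/u = 28.29897 MeV
Dividing by A = 4 gives 7.0747 MeV per nucleon.

7.07 MeV/nucleon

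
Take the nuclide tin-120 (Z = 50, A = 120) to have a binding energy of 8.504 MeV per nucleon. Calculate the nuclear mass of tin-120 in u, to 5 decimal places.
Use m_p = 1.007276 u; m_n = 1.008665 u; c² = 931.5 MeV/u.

Total binding energy = 120 × 8.504 = 1020.480 MeV
Mass defect = 1020.480 MeV / (931.5 MeV/u) = 1.0955233 u
Constituent mass = 50(1.007276) + 70(1.008665) = 120.970350 u
Nuclear mass = 120.970350 − 1.0955233 = 119.8748267 u ≈ 119.87483 u (to 5 decimal places)

119.87483 u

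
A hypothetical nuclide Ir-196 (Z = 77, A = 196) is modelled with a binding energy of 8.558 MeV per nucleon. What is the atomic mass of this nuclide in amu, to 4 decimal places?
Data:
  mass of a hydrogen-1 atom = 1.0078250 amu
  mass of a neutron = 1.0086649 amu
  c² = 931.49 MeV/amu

Total binding energy = 196 × 8.558 = 1677.368 MeV
Mass defect = 1677.368 MeV / (931.49 MeV/amu) = 1.800736 amu
Constituent mass = 77(1.0078250) + 119(1.0086649) = 197.6336481 amu
Atomic mass = 197.6336481 − 1.800736 = 195.8329121 amu ≈ 195.8329 amu (to 4 decimal places)

195.8329 amu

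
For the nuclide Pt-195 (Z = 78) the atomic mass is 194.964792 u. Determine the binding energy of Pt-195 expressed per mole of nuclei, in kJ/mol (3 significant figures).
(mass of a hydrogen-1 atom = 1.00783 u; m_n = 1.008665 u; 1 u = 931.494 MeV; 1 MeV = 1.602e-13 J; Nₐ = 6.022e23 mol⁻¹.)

1.49e+11 kJ/mol

The nucleus contains 78 protons and 195 − 78 = 117 neutrons.
Σm = 78·m(¹H) + 117·m_n = 78.61074 + 118.013805 = 196.624545 u
The mass defect is 196.624545 − 194.964792 = 1.659753 u.
Converting to energy: 1.659753 u × 931.494 MeV/u = 1546.05 MeV
Per nucleus in joules: 1546.05 MeV × 1.602e-13 J/MeV = 2.4768e-10 J
Per mole: 2.4768e-10 J × 6.022e23 mol⁻¹ = 1.4915e+14 J/mol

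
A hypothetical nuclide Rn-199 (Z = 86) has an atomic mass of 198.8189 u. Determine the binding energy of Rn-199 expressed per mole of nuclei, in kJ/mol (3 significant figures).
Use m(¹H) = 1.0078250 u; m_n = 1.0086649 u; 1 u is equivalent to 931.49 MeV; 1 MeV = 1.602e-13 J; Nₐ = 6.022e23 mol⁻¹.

The nucleus contains 86 protons and 199 − 86 = 113 neutrons.
Total constituent mass: 86 × 1.0078250 + 113 × 1.0086649 = 200.6520837 u
Mass defect Δm = 200.6520837 − 198.8189 = 1.8331837 u
Converting to energy: 1.8331837 u × 931.49 MeV/u = 1707.59 MeV
Per nucleus in joules: 1707.59 MeV × 1.602e-13 J/MeV = 2.7356e-10 J
Per mole: 2.7356e-10 J × 6.022e23 mol⁻¹ = 1.6474e+14 J/mol

1.65e+11 kJ/mol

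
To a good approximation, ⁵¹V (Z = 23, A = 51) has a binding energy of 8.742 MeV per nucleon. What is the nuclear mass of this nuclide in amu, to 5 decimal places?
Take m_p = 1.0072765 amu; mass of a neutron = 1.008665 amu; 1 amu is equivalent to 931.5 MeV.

Total binding energy = 51 × 8.742 = 445.842 MeV
Mass defect = 445.842 MeV / (931.5 MeV/amu) = 0.4786280 amu
Constituent mass = 23(1.0072765) + 28(1.008665) = 51.4099795 amu
Nuclear mass = 51.4099795 − 0.4786280 = 50.9313515 amu ≈ 50.93135 amu (to 5 decimal places)

50.93135 amu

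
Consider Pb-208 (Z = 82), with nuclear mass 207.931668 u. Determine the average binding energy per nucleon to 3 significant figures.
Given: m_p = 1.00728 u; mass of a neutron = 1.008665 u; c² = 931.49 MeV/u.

The nucleus contains 82 protons and 208 − 82 = 126 neutrons.
Total constituent mass: 82 × 1.00728 + 126 × 1.008665 = 209.688750 u
Δm = 209.688750 − 207.931668 = 1.757082 u
E_B = 1.757082 × 931.49 = 1636.70 MeV
BE/A = 1636.70 MeV / 208 = 7.869 MeV/nucleon

7.87 MeV/nucleon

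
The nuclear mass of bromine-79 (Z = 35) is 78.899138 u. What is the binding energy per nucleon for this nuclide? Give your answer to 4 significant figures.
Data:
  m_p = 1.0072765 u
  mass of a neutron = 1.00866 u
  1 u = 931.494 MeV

8.685 MeV/nucleon

With 35 protons and 44 neutrons (A = 79):
Σm = 35·m_p + 44·m_n = 35.2546775 + 44.38104 = 79.6357175 u
The mass defect is 79.6357175 − 78.899138 = 0.7365795 u.
Converting to energy: 0.7365795 u × 931.494 MeV/u = 686.119 MeV
Per nucleon: 686.119 / 79 = 8.685 MeV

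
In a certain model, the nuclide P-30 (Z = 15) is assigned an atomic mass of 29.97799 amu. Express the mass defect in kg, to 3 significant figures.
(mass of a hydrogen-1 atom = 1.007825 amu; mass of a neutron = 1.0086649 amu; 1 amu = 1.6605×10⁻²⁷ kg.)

Total constituent mass: 15 × 1.007825 + 15 × 1.0086649 = 30.2473485 amu
Δm = 30.2473485 − 29.97799 = 0.2693585 amu
In SI units: 0.2693585 amu × 1.6605×10⁻²⁷ kg/amu = 4.4727e-28 kg

4.47e-28 kg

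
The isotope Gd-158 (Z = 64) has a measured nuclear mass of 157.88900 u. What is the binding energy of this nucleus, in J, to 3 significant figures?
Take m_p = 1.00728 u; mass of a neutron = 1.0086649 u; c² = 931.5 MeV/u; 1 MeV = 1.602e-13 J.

2.08e-10 J

Z = 64, so N = A − Z = 158 − 64 = 94.
Total constituent mass: 64 × 1.00728 + 94 × 1.0086649 = 159.2804206 u
Δm = 159.2804206 − 157.88900 = 1.3914206 u
Binding energy = Δm·c² = 1.3914206 × 931.5 MeV/u = 1296.11 MeV
In joules: 1296.11 MeV × 1.602e-13 J/MeV = 2.0764e-10 J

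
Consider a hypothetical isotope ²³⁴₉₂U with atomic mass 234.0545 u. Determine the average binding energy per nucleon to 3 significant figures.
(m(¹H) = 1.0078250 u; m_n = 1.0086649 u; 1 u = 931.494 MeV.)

7.55 MeV/nucleon

With 92 protons and 142 neutrons (A = 234):
Total constituent mass: 92 × 1.0078250 + 142 × 1.0086649 = 235.9503158 u
Mass defect Δm = 235.9503158 − 234.0545 = 1.8958158 u
E_B = 1.8958158 × 931.494 = 1765.94 MeV
BE/A = 1765.94 MeV / 234 = 7.547 MeV/nucleon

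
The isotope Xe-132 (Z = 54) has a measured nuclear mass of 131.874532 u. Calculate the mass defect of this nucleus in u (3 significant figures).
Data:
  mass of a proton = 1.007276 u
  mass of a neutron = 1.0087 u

1.20 u

Total constituent mass: 54 × 1.007276 + 78 × 1.0087 = 133.071504 u
The mass defect is 133.071504 − 131.874532 = 1.196972 u.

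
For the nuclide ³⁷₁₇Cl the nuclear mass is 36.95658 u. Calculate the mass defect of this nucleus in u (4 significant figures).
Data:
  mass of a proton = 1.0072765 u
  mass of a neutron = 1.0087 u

0.3411 u

The nucleus contains 17 protons and 37 − 17 = 20 neutrons.
Mass of separated nucleons = 17(1.0072765) + 20(1.0087) = 17.1237005 + 20.1740 = 37.2977005 u
The mass defect is 37.2977005 − 36.95658 = 0.3411205 u.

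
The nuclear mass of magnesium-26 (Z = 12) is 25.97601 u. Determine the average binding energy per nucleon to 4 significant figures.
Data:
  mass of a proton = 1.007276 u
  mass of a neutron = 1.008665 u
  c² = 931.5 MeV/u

Total constituent mass: 12 × 1.007276 + 14 × 1.008665 = 26.208622 u
The mass defect is 26.208622 − 25.97601 = 0.232612 u.
E_B = 0.232612 × 931.5 = 216.678 MeV
BE/A = 216.678 MeV / 26 = 8.334 MeV/nucleon

8.334 MeV/nucleon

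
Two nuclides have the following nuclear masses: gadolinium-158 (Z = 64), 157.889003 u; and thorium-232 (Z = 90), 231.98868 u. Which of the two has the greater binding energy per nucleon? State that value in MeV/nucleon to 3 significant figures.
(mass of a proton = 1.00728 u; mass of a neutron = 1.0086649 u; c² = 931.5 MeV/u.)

gadolinium-158: Σm = 64(1.00728) + 94(1.0086649) = 159.2804206 u; Δm = 1.3914176 u; E_B = 1296.1 MeV; E_B/A = 8.203 MeV
thorium-232: Σm = 90(1.00728) + 142(1.0086649) = 233.8856158 u; Δm = 1.8969358 u; E_B = 1767.0 MeV; E_B/A = 7.616 MeV
gadolinium-158 has the higher binding energy per nucleon, so it is the more tightly bound nucleus.

gadolinium-158; 8.20 MeV/nucleon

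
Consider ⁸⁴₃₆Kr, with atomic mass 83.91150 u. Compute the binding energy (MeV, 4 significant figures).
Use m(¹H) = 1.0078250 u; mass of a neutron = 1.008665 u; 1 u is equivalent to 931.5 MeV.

With 36 protons and 48 neutrons (A = 84):
Mass of separated nucleons = 36(1.0078250) + 48(1.008665) = 36.2817000 + 48.415920 = 84.6976200 u
The mass defect is 84.6976200 − 83.91150 = 0.7861200 u.
Converting to energy: 0.7861200 u × 931.5 MeV/u = 732.271 MeV

732.3 MeV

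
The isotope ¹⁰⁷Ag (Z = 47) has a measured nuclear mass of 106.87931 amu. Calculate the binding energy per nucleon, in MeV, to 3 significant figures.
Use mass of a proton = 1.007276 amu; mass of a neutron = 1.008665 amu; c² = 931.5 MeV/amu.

8.55 MeV/nucleon

Z = 47, so N = A − Z = 107 − 47 = 60.
Σm = 47·m_p + 60·m_n = 47.341972 + 60.519900 = 107.861872 amu
Mass defect Δm = 107.861872 − 106.87931 = 0.982562 amu
E_B = 0.982562 × 931.5 = 915.257 MeV
Per nucleon: 915.257 / 107 = 8.554 MeV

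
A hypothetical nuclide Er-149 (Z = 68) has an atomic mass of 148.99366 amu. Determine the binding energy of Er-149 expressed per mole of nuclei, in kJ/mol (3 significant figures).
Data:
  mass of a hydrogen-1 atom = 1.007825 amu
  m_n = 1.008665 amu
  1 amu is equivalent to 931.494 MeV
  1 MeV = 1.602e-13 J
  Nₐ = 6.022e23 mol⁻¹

Z = 68, so N = A − Z = 149 − 68 = 81.
Mass of separated nucleons = 68(1.007825) + 81(1.008665) = 68.532100 + 81.701865 = 150.233965 amu
Δm = 150.233965 − 148.99366 = 1.240305 amu
Converting to energy: 1.240305 amu × 931.494 MeV/amu = 1155.34 MeV
Per nucleus in joules: 1155.34 MeV × 1.602e-13 J/MeV = 1.8509e-10 J
Per mole: 1.8509e-10 J × 6.022e23 mol⁻¹ = 1.1146e+14 J/mol

1.11e+11 kJ/mol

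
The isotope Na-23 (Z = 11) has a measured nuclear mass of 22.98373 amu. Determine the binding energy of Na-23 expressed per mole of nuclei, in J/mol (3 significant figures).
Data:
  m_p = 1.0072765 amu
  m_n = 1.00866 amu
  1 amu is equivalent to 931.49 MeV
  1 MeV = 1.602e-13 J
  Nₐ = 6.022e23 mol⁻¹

Z = 11, so N = A − Z = 23 − 11 = 12.
Mass of separated nucleons = 11(1.0072765) + 12(1.00866) = 11.0800415 + 12.10392 = 23.1839615 amu
The mass defect is 23.1839615 − 22.98373 = 0.2002315 amu.
Binding energy = Δm·c² = 0.2002315 × 931.49 MeV/amu = 186.514 MeV
Per nucleus in joules: 186.514 MeV × 1.602e-13 J/MeV = 2.9880e-11 J
Per mole: 2.9880e-11 J × 6.022e23 mol⁻¹ = 1.7994e+13 J/mol

1.80e+13 J/mol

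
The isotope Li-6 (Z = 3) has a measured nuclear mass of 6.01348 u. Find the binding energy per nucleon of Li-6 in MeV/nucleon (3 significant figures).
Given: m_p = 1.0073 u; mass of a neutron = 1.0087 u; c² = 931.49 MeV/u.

The nucleus contains 3 protons and 6 − 3 = 3 neutrons.
Total constituent mass: 3 × 1.0073 + 3 × 1.0087 = 6.0480 u
The mass defect is 6.0480 − 6.01348 = 0.03452 u.
Binding energy = Δm·c² = 0.03452 × 931.49 MeV/u = 32.1550 MeV
Per nucleon: 32.1550 / 6 = 5.359 MeV

5.36 MeV/nucleon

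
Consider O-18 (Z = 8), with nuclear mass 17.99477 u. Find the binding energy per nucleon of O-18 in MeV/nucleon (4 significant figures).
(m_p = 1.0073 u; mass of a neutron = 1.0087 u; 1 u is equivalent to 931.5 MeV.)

7.795 MeV/nucleon

Total constituent mass: 8 × 1.0073 + 10 × 1.0087 = 18.1454 u
Δm = 18.1454 − 17.99477 = 0.15063 u
Binding energy = Δm·c² = 0.15063 × 931.5 MeV/u = 140.312 MeV
Per nucleon: 140.312 / 18 = 7.795 MeV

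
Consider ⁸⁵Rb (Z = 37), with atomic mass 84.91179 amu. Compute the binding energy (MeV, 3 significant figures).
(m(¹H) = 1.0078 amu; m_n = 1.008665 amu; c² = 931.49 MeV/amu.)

Σm = 37·m(¹H) + 48·m_n = 37.2886 + 48.415920 = 85.704520 amu
Δm = 85.704520 − 84.91179 = 0.792730 amu
E_B = 0.792730 × 931.49 = 738.420 MeV

738 MeV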